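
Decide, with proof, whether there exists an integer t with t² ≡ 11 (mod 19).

Take t = 12. Then 12² = 144 = 7·19 + 11, so 12² ≡ 11 (mod 19).

t = 12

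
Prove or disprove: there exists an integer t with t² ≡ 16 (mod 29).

Take t = 25. Then 25² = 625 = 21·29 + 16, so 25² ≡ 16 (mod 29).

t = 25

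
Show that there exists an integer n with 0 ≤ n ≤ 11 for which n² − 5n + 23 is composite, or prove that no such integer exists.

There is no such integer n in that range.

The values for n = 0, 1, …, 11 are 23, 19, 17, 17, 19, 23, 29, 37, 47, 59, 73, 89, and each of these is prime.
So no value in the range makes the expression composite.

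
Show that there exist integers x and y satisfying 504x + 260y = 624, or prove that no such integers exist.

x = 26, y = -48

Since gcd(504, 260) = 4 and 624 = 4·156, Bézout's identity guarantees a solution.
Dividing through by 4 reduces the equation to 126x + 65y = 156.
Euclidean algorithm: 126 = 1·65 + 61, 65 = 1·61 + 4, 61 = 15·4 + 1, 4 = 4·1 + 0.
Unwinding: 1 = 61 − 15·4 = 61 − 15·(65 − 1·61) = −15·65 + 16·61 = −15·65 + 16·(126 − 1·65) = 16·126 − 31·65, i.e. 126·16 + 65·(-31) = 1.
Times 156: 126·2496 + 65·(-4836) = 156, so (2496, -4836) solves it.
Subtracting 38·65 from x and adding 38·126 to y gives the tidier solution (26, -48).
Check: 504·26 + 260·(-48) = 13104 − 12480 = 624. ✓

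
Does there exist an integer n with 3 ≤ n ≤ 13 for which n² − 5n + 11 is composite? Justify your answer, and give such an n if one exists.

n = 8

At n = 8: 8² − 5·8 + 11 = 35 = 5·7, which is composite.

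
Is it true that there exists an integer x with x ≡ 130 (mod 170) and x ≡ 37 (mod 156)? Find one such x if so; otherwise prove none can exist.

No, no such integer exists.

gcd(170, 156) = 2. If x ≡ 130 (mod 170) and x ≡ 37 (mod 156), then x ≡ 130 (mod 2) and x ≡ 37 (mod 2).
However 130 ≡ 0 and 37 ≡ 1 (mod 2), and 0 ≠ 1.
Hence the system has no solution.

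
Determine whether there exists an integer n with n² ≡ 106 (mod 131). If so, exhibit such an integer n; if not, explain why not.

No, no such integer exists.

Apply Euler's criterion with the prime 131: 106 is a quadratic residue iff 106^65 ≡ 1 (mod 131), and a non-residue iff it is ≡ −1.
Squaring successively (mod 131): 106^2 = 11236 ≡ 101; 106^4 ≡ 101² = 10201 ≡ 114; 106^8 ≡ 114² = 12996 ≡ 27; 106^16 ≡ 27² = 729 ≡ 74; 106^32 ≡ 74² = 5476 ≡ 105; 106^64 ≡ 105² = 11025 ≡ 21.
Since 65 = 64 + 1, 106^65 ≡ 21 · 106; multiplying out mod 131: 21·106 = 2226 ≡ 130. Thus 106^65 ≡ 130 ≡ −1 (mod 131).
By Euler's criterion 106 is a quadratic non-residue mod 131: no n satisfies n² ≡ 106 (mod 131).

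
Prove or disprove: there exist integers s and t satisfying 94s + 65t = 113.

s = 42, t = -59

Since gcd(94, 65) = 1, every integer is an integer combination of 94 and 65.
Euclidean algorithm: 94 = 1·65 + 29, 65 = 2·29 + 7, 29 = 4·7 + 1, 7 = 7·1 + 0.
Unwinding: 1 = 29 − 4·7 = 29 − 4·(65 − 2·29) = −4·65 + 9·29 = −4·65 + 9·(94 − 1·65) = 9·94 − 13·65, i.e. 94·9 + 65·(-13) = 1.
Scaling by 113 gives the particular solution (s, t) = (1017, -1469).
Subtracting 15·65 from s and adding 15·94 to t gives the tidier solution (42, -59).
Check: 94·42 + 65·(-59) = 3948 − 3835 = 113. ✓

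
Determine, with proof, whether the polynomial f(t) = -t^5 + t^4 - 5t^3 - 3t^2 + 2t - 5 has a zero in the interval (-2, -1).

Yes, f has a root in the interval.

f(-2) = 67 and f(-1) = -3, which have opposite signs.
f is continuous everywhere (it is a polynomial), in particular on [-2, -1].
By the Intermediate Value Theorem f must vanish at some point of (-2, -1).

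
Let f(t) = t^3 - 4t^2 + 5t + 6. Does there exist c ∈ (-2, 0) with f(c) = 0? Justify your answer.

Yes, f has a root in the interval.

f(-2) = -28 and f(0) = 6, which have opposite signs.
As a polynomial, f is continuous on every closed interval.
By the Intermediate Value Theorem, f takes the value 0 somewhere in the open interval.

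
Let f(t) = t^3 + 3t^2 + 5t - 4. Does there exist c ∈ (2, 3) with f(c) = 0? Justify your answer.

f(2) = 26 and f(3) = 65, both positive.
The derivative f'(t) = 3t^2 + 6t + 5 is a quadratic with discriminant 6² − 4·3·5 = -24 < 0; it never vanishes, so it is always positive (sign of the leading coefficient).
Hence f is strictly increasing on ℝ, and in particular on [2, 3]. A strictly monotone function with same-sign endpoint values stays positive on the whole interval, so f has no zero in (2, 3).

No such root exists.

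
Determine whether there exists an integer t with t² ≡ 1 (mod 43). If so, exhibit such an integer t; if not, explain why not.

Take t = 1. Then 1² = 1, and since 0 ≤ 1 < 43 this is already reduced: 1² ≡ 1 (mod 43).

t = 1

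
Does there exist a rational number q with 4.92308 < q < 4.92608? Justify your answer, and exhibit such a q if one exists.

q = 133/27

Look for a denominator N such that an integer falls strictly between N·4.92308 and N·4.92608. N = 27 works: 27·4.92308 = 132.92316 < 133 < 133.00416 = 27·4.92608.
So q = 133/27 works: it is a ratio of integers, and dividing 27·4.92308 < 133 < 27·4.92608 through by 27 gives 4.92308 < 133/27 < 4.92608.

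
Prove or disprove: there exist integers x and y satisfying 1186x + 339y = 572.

Since gcd(1186, 339) = 1, every integer is an integer combination of 1186 and 339.
Dividing repeatedly: 1186 = 3·339 + 169, 339 = 2·169 + 1, 169 = 169·1 + 0.
Back-substituting, 1 = 339 − 2·169 = 339 − 2·(1186 − 3·339) = −2·1186 + 7·339; that is, 1186·(-2) + 339·7 = 1.
Multiplying through by 572: x = (-2)·572 = -1144, y = 7·572 = 4004 is a solution.
Adding 4·339 to x and subtracting 4·1186 from y gives the tidier solution (212, -740).
Check: 1186·212 + 339·(-740) = 251432 − 250860 = 572. ✓

x = 212, y = -740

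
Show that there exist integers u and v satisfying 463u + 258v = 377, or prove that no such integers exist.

u = 173, v = -309

Since gcd(463, 258) = 1, every integer is an integer combination of 463 and 258.
Dividing repeatedly: 463 = 1·258 + 205, 258 = 1·205 + 53, 205 = 3·53 + 46, 53 = 1·46 + 7, 46 = 6·7 + 4, 7 = 1·4 + 3, 4 = 1·3 + 1, 3 = 3·1 + 0.
Back-substituting, 1 = 4 − 1·3 = 4 − (7 − 1·4) = −7 + 2·4 = −7 + 2·(46 − 6·7) = 2·46 − 13·7 = 2·46 − 13·(53 − 1·46) = −13·53 + 15·46 = −13·53 + 15·(205 − 3·53) = 15·205 − 58·53 = 15·205 − 58·(258 − 1·205) = −58·258 + 73·205 = −58·258 + 73·(463 − 1·258) = 73·463 − 131·258; that is, 463·73 + 258·(-131) = 1.
Scaling by 377 gives the particular solution (u, v) = (27521, -49387).
Subtracting 106·258 from u and adding 106·463 to v gives the tidier solution (173, -309).
Indeed 463·173 + 258·(-309) = 80099 − 79722 = 377.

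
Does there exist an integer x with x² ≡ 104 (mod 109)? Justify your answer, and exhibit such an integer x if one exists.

x = 70

x = 70 works: 70² = 4900, and 4900 − 104 = 4796 = 44·109.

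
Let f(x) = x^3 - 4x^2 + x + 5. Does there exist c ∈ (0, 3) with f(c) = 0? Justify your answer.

Such a root exists.

f(0) = 5 and f(3) = -1, which have opposite signs.
As a polynomial, f is continuous on every closed interval.
By the Intermediate Value Theorem f must vanish at some point of (0, 3).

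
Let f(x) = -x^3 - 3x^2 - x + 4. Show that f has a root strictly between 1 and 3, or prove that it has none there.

f has no root in that interval.

The endpoint values f(1) = -1 and f(3) = -53 are both negative. Claim: f(x) < 0 for every x in (1, 3).
Substitute x = 1 + u, where 0 < u < 2 on the interval. Expanding, f(1 + u) = -u^3 - 6u^2 - 10u - 1.
All 4 nonzero coefficients of this polynomial in u are negative; hence for u > 0 the value is a sum of negative terms (the constant -1 among them).
Therefore f(x) < 0 throughout (1, 3), and f has no zero there.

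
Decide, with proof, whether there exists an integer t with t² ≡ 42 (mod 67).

67 is prime, so by Euler's criterion 42 is a square mod 67 iff 42^((67−1)/2) = 42^33 ≡ 1 (mod 67).
Repeated squaring mod 67: 42^2 = 1764 ≡ 22; 42^4 ≡ 22² = 484 ≡ 15; 42^8 ≡ 15² = 225 ≡ 24; 42^16 ≡ 24² = 576 ≡ 40; 42^32 ≡ 40² = 1600 ≡ 59.
Since 33 = 32 + 1, 42^33 ≡ 59 · 42; multiplying out mod 67: 59·42 = 2478 ≡ 66. Thus 42^33 ≡ 66 ≡ −1 (mod 67).
The value −1 means 42 is a non-residue modulo 67, so t² ≡ 42 (mod 67) is impossible.

No such integer exists.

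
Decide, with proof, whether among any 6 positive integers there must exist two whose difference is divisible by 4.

Each integer lies in one of the 4 residue classes modulo 4.
Since 6 > 4, two of the 6 integers must share a residue class by the pigeonhole principle; call them a and b.
Their difference a − b is then a multiple of 4.

Yes, this is always true.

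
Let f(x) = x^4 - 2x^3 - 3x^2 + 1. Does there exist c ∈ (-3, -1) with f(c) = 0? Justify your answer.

f has no root in that interval.

The endpoint values f(-3) = 109 and f(-1) = 1 are both positive. Claim: f(x) > 0 for every x in (-3, -1).
Shift to the endpoint -1: with x = -1 − u (0 < u < 2), one computes f(-1 − u) = u^4 + 6u^3 + 9u^2 + 4u + 1.
The nonzero coefficients here are all positive, so for u > 0 every term is positive (or zero), and the constant term 1 is strictly positive.
Therefore f(x) > 0 throughout (-3, -1), and f has no zero there.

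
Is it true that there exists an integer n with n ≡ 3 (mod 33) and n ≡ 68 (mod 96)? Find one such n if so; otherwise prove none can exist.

Reduce both congruences modulo 3, which divides 33 and 96: they say n ≡ 3 (mod 3) and n ≡ 68 (mod 3).
These are incompatible: 3 − 68 = -65 is not divisible by 3.
So no integer satisfies both congruences.

There is no such integer.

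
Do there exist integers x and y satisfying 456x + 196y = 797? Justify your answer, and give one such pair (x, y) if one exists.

Any value of 456x + 196y is a multiple of gcd(456, 196) = 4.
But 797 is not a multiple of 4 (it leaves remainder 1).
So the equation is unsolvable over ℤ.

No such integers exist.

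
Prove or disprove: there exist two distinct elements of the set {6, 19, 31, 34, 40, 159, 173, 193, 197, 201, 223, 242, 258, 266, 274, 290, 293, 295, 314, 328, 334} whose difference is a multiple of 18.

Yes: 6 and 258.

6 mod 18 = 6 and 258 mod 18 = 6, so 258 − 6 = 252 = 14·18.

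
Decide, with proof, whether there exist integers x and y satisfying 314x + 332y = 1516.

x = 8, y = -3

Since gcd(314, 332) = 2 and 1516 = 2·758, Bézout's identity guarantees a solution.
Dividing through by 2 reduces the equation to 157x + 166y = 758.
Run the Euclidean algorithm on 166 and 157: 166 = 1·157 + 9, 157 = 17·9 + 4, 9 = 2·4 + 1, 4 = 4·1 + 0.
Unwinding: 1 = 9 − 2·4 = 9 − 2·(157 − 17·9) = −2·157 + 35·9 = −2·157 + 35·(166 − 1·157) = 35·166 − 37·157, i.e. 157·(-37) + 166·35 = 1.
Times 758: 157·(-28046) + 166·26530 = 758, so (-28046, 26530) solves it.
Shifting by a multiple of (166, −157) keeps it a solution: x = -28046 + 169·166 = 8, y = 26530 − 169·157 = -3.
Check: 314·8 + 332·(-3) = 2512 − 996 = 1516. ✓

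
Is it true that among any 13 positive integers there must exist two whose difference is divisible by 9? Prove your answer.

There are exactly 9 possible remainders on division by 9.
With 13 integers and only 9 classes, the pigeonhole principle forces two of them, say a and b, into the same class.
Their difference a − b is then a multiple of 9.

Yes.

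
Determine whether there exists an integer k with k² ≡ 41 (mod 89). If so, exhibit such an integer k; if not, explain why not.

There is no such integer.

89 is prime, so by Euler's criterion 41 is a square mod 89 iff 41^((89−1)/2) = 41^44 ≡ 1 (mod 89).
Repeated squaring mod 89: 41^2 = 1681 ≡ 79; 41^4 ≡ 79² = 6241 ≡ 11; 41^8 ≡ 11² = 121 ≡ 32; 41^16 ≡ 32² = 1024 ≡ 45; 41^32 ≡ 45² = 2025 ≡ 67.
Since 44 = 32 + 8 + 4, 41^44 ≡ 67 · 32 · 11; multiplying out mod 89: 67·32 = 2144 ≡ 8, then 8·11 = 88 ≡ 88. Thus 41^44 ≡ 88 ≡ −1 (mod 89).
By Euler's criterion 41 is a quadratic non-residue mod 89: no k satisfies k² ≡ 41 (mod 89).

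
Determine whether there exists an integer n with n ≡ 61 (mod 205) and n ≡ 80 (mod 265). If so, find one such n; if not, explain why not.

There is no such integer.

gcd(205, 265) = 5. If n ≡ 61 (mod 205) and n ≡ 80 (mod 265), then n ≡ 61 (mod 5) and n ≡ 80 (mod 5).
However 61 ≡ 1 and 80 ≡ 0 (mod 5), and 1 ≠ 0.
Therefore no such n exists.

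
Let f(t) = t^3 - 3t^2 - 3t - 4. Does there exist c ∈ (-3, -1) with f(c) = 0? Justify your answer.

f(-3) = -49 and f(-1) = -5, both negative, so a sign-change argument is unavailable; we show f keeps this sign on the whole interval.
Shift to the endpoint -1: with t = -1 − u (0 < u < 2), one computes f(-1 − u) = -u^3 - 6u^2 - 6u - 5.
All 4 nonzero coefficients of this polynomial in u are negative; hence for u > 0 the value is a sum of negative terms (the constant -5 among them).
Therefore f(t) < 0 throughout (-3, -1), and f has no zero there.

f has no root in that interval.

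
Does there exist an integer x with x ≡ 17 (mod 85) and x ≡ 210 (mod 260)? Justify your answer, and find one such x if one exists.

No, no such integer exists.

Reduce both congruences modulo 5, which divides 85 and 260: they say x ≡ 17 (mod 5) and x ≡ 210 (mod 5).
But 17 mod 5 = 2 while 210 mod 5 = 0, a contradiction.
So no integer satisfies both congruences.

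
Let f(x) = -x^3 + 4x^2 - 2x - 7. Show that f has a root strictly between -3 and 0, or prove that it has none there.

f(-3) = 62 and f(0) = -7, which have opposite signs.
Since f is a polynomial it is continuous on [-3, 0].
By the Intermediate Value Theorem f must vanish at some point of (-3, 0).

Such a root exists.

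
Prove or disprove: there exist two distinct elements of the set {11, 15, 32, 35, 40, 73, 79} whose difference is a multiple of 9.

There is no such pair.

Residues mod 9: 11↦2, 15↦6, 32↦5, 35↦8, 40↦4, 73↦1, 79↦7.
These 7 residues are pairwise different, hence no difference of two elements is divisible by 9.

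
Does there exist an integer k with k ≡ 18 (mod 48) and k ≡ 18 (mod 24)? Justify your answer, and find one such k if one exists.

Here gcd(48, 24) = 24, and both 18 and 18 leave remainder 18 mod 24, so the system is consistent.
The smallest candidate k = 18 works directly: 18 ≡ 18 (mod 24).
Verify: 18 = 0·48 + 18 and 18 = 0·24 + 18. ✓

k = 18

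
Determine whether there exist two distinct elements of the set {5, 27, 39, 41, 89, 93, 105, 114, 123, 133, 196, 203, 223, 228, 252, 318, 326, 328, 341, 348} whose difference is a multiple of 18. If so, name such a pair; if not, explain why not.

Both 5 and 41 leave remainder 5 on division by 18; their difference 36 = 2·18 is a multiple of 18.

Yes: 5 and 41.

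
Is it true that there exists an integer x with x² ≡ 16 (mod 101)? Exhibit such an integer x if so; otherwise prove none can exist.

x = 97

x = 97 works: 97² = 9409, and 9409 − 16 = 9393 = 93·101.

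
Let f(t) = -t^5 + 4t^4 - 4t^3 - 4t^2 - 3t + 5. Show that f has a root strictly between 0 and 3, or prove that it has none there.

f(0) = 5 and f(3) = -67, which have opposite signs.
As a polynomial, f is continuous on every closed interval.
By the Intermediate Value Theorem f must vanish at some point of (0, 3).

Yes, f has a root in the interval.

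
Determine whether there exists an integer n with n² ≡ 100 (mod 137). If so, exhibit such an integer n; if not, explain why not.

n = 10

Take n = 10. Then 10² = 100, and since 0 ≤ 100 < 137 this is already reduced: 10² ≡ 100 (mod 137).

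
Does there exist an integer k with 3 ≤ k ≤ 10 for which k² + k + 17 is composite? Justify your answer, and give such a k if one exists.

No, no such integer k in that range exists.

The values for k = 3, 4, …, 10 are 29, 37, 47, 59, 73, 89, 107, 127, and each of these is prime.
So no value in the range makes the expression composite.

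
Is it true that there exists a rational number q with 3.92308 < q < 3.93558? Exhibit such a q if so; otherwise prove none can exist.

Look for a denominator N such that an integer falls strictly between N·3.92308 and N·3.93558. N = 14 works: 14·3.92308 = 54.92312 < 55 < 55.09812 = 14·3.93558.
Hence 55/14 is a rational number with 3.92308 < 55/14 < 3.93558.

q = 55/14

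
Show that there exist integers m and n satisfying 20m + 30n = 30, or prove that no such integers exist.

Every value of 20m + 30n is a multiple of gcd(20, 30) = 10; since 10 ∣ 30, solutions exist.
Dividing through by 10 reduces the equation to 2m + 3n = 3.
Run the Euclidean algorithm on 3 and 2: 3 = 1·2 + 1, 2 = 2·1 + 0.
Unwinding: 1 = 3 − 1·2, i.e. 2·(-1) + 3·1 = 1.
Multiplying through by 3: m = (-1)·3 = -3, n = 1·3 = 3 is a solution.
Shifting by a multiple of (3, −2) keeps it a solution: m = -3 + 1·3 = 0, n = 3 − 1·2 = 1.
Check: 20·0 + 30·1 = 0 + 30 = 30. ✓

m = 0, n = 1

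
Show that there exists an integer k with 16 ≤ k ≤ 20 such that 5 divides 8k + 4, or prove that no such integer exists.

k = 17 works, since 8·17 + 4 = 140 = 28·5.

k = 17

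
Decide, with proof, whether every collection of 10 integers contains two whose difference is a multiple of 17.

Take the 10 consecutive integers 6, 7, …, 15: their residues mod 17 are all distinct because 10 ≤ 17.
No two share a residue, so no pair has difference divisible by 17; the claim fails for this set.

No; for instance {6, 7, 8, 9, 10, 11, 12, 13, 14, 15} is a counterexample.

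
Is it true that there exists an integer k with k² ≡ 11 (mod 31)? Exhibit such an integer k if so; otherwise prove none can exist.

No, no such integer exists.

31 is prime, so by Euler's criterion 11 is a square mod 31 iff 11^((31−1)/2) = 11^15 ≡ 1 (mod 31).
Squaring successively (mod 31): 11^2 = 121 ≡ 28; 11^4 ≡ 28² = 784 ≡ 9; 11^8 ≡ 9² = 81 ≡ 19.
Since 15 = 8 + 4 + 2 + 1, 11^15 ≡ 19 · 9 · 28 · 11; multiplying out mod 31: 19·9 = 171 ≡ 16, then 16·28 = 448 ≡ 14, then 14·11 = 154 ≡ 30. Thus 11^15 ≡ 30 ≡ −1 (mod 31).
By Euler's criterion 11 is a quadratic non-residue mod 31: no k satisfies k² ≡ 11 (mod 31).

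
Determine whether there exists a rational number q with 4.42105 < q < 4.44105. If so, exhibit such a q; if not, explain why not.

q = 31/7

Multiplying by 7: 7·4.42105 = 30.94735 and 7·4.44105 = 31.08735, so the integer 31 lies strictly between them.
Hence 31/7 is a rational number with 4.42105 < 31/7 < 4.44105.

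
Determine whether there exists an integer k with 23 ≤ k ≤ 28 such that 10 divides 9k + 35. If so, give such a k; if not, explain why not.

k = 25

Try k = 25: 9·25 + 35 = 260 = 26·10, which is divisible by 10.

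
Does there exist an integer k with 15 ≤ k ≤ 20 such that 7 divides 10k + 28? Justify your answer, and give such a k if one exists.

The values of 10k + 28 for k = 15, 16, …, 20 are 178, 188, 198, 208, 218, 228; reduced mod 7 these are 3, 6, 2, 5, 1, 4.
The residue 0 does not occur, so no k in [15, 20] makes 10k + 28 a multiple of 7.

No such integer k in that range exists.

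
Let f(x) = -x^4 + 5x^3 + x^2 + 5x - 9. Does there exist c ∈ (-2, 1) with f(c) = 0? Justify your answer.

Such a root exists.

f(-2) = -71 and f(1) = 1, which have opposite signs.
f is continuous everywhere (it is a polynomial), in particular on [-2, 1].
So by the Intermediate Value Theorem there is a c strictly between -2 and 1 with f(c) = 0.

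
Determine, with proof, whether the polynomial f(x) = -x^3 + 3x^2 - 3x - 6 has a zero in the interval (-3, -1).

f(-3) = 57 and f(-1) = 1, both positive, so a sign-change argument is unavailable; we show f keeps this sign on the whole interval.
Shift to the endpoint -1: with x = -1 − u (0 < u < 2), one computes f(-1 − u) = u^3 + 6u^2 + 12u + 1.
All 4 nonzero coefficients of this polynomial in u are positive; hence for u > 0 the value is a sum of positive terms (the constant 1 among them).
So f is strictly positive on (-3, -1); no root exists in the interval.

No such root exists.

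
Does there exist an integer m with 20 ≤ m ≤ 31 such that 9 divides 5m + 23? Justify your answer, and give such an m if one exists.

m = 26

At m = 26 we get 5·26 + 23 = 153, and 153 = 9·17.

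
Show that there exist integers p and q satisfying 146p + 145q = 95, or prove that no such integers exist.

p = 95, q = -95

Since gcd(146, 145) = 1, every integer is an integer combination of 146 and 145.
Euclidean algorithm: 146 = 1·145 + 1, 145 = 145·1 + 0.
Back-substituting, 1 = 146 − 1·145; that is, 146·1 + 145·(-1) = 1.
Times 95: 146·95 + 145·(-95) = 95, so (95, -95) solves it.
Indeed 146·95 + 145·(-95) = 13870 − 13775 = 95.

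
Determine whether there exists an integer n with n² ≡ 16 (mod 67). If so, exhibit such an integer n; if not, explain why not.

n = 4

Take n = 4. Then 4² = 16, and since 0 ≤ 16 < 67 this is already reduced: 4² ≡ 16 (mod 67).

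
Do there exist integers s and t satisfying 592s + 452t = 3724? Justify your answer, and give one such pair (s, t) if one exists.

s = 4, t = 3

Every value of 592s + 452t is a multiple of gcd(592, 452) = 4; since 4 ∣ 3724, solutions exist.
Dividing through by 4 reduces the equation to 148s + 113t = 931.
Euclidean algorithm: 148 = 1·113 + 35, 113 = 3·35 + 8, 35 = 4·8 + 3, 8 = 2·3 + 2, 3 = 1·2 + 1, 2 = 2·1 + 0.
Working back up the chain: 1 = 3 − 1·2 = 3 − (8 − 2·3) = −8 + 3·3 = −8 + 3·(35 − 4·8) = 3·35 − 13·8 = 3·35 − 13·(113 − 3·35) = −13·113 + 42·35 = −13·113 + 42·(148 − 1·113) = 42·148 − 55·113. So 148·42 + 113·(-55) = 1.
Multiplying through by 931: s = 42·931 = 39102, t = (-55)·931 = -51205 is a solution.
The general solution is s = 39102 + 113k, t = -51205 − 148k; taking k = -346 gives the smaller pair s = 4, t = 3.
Indeed 592·4 + 452·3 = 2368 + 1356 = 3724.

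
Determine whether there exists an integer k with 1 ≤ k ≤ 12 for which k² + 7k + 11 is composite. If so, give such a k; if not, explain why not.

k = 9

At k = 9: 9² + 7·9 + 11 = 155 = 5·31, which is composite.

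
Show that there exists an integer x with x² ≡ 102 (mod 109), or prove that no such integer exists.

x = 59

Take x = 59. Then 59² = 3481 = 31·109 + 102, so 59² ≡ 102 (mod 109).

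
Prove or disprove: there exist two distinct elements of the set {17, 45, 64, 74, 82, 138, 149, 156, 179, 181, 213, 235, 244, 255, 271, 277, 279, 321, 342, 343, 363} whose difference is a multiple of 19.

The pair (17, 74) works.

17 mod 19 = 17 and 74 mod 19 = 17, so 74 − 17 = 57 = 3·19.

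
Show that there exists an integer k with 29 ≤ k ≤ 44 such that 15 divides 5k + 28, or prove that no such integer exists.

For k = 29, 30, …, 44 the values of 5k + 28 modulo 15 are 8, 13, 3, 8, 13, 3, 8, 13, 3, 8, 13, 3, 8, 13, 3, 8 respectively.
The residue 0 does not occur, so no k in [29, 44] makes 5k + 28 a multiple of 15.

No, no such integer k in that range exists.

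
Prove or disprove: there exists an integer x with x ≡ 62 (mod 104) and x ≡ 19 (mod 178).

No, no such integer exists.

Both moduli are multiples of 2 = gcd(104, 178), so any solution would satisfy x ≡ 62 and x ≡ 19 modulo 2 simultaneously.
These are incompatible: 62 − 19 = 43 is not divisible by 2.
Therefore no such x exists.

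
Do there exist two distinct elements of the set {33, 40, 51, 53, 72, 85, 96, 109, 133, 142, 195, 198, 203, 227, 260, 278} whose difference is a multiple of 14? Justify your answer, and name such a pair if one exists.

40 and 96 are such a pair.

40 mod 14 = 12 and 96 mod 14 = 12, so 96 − 40 = 56 = 4·14.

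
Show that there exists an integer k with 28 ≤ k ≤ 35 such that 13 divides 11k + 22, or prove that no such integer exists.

There is no such integer k in that range.

At k = 28, 11·28 + 22 = 330 ≡ 5 (mod 13), and each step in k adds 11, giving residues 5, 3, 1, 12, 10, 8, 6, 4 for k = 28, 29, …, 35.
The residue 0 does not occur, so no k in [28, 35] makes 11k + 22 a multiple of 13.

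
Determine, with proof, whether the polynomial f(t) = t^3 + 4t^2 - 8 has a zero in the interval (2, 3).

f(2) = 16 and f(3) = 55, both positive, so a sign-change argument is unavailable; we show f keeps this sign on the whole interval.
Substitute t = 2 + u, where 0 < u < 1 on the interval. Expanding, f(2 + u) = u^3 + 10u^2 + 28u + 16.
The nonzero coefficients here are all positive, so for u > 0 every term is positive (or zero), and the constant term 16 is strictly positive.
So f is strictly positive on (2, 3); no root exists in the interval.

No such root exists.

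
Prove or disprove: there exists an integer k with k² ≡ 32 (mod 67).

No such integer exists.

Apply Euler's criterion with the prime 67: 32 is a quadratic residue iff 32^33 ≡ 1 (mod 67), and a non-residue iff it is ≡ −1.
Squaring successively (mod 67): 32^2 = 1024 ≡ 19; 32^4 ≡ 19² = 361 ≡ 26; 32^8 ≡ 26² = 676 ≡ 6; 32^16 ≡ 6² = 36 ≡ 36; 32^32 ≡ 36² = 1296 ≡ 23.
Since 33 = 32 + 1, 32^33 ≡ 23 · 32; multiplying out mod 67: 23·32 = 736 ≡ 66. Thus 32^33 ≡ 66 ≡ −1 (mod 67).
By Euler's criterion 32 is a quadratic non-residue mod 67: no k satisfies k² ≡ 32 (mod 67).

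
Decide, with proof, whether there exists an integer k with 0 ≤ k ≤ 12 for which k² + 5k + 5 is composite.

k = 10

At k = 10: 10² + 5·10 + 5 = 155 = 5·31, which is composite.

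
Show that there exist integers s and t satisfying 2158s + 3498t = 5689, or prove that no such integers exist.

Any value of 2158s + 3498t is a multiple of gcd(2158, 3498) = 2.
But 5689 is not a multiple of 2 (it leaves remainder 1).
Therefore 2158s + 3498t = 5689 has no solution in integers.

No such integers exist.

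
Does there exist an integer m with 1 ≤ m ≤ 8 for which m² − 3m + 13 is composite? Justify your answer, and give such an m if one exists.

No, no such integer m in that range exists.

The values for m = 1, 2, …, 8 are 11, 11, 13, 17, 23, 31, 41, 53, and each of these is prime.
So no value in the range makes the expression composite.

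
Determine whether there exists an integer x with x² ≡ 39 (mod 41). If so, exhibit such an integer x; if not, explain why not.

x = 11 works: 11² = 121, and 121 − 39 = 82 = 2·41.

x = 11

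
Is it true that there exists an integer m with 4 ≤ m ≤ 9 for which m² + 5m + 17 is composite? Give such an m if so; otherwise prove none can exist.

m = 9

At m = 9: 9² + 5·9 + 17 = 143 = 11·13, which is composite.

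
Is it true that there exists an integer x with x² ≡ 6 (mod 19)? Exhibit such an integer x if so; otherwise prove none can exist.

x = 5 works: 5² = 25, and 25 − 6 = 19 = 1·19.

x = 5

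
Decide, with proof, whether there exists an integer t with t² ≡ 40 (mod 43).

t = 13

Take t = 13. Then 13² = 169 = 3·43 + 40, so 13² ≡ 40 (mod 43).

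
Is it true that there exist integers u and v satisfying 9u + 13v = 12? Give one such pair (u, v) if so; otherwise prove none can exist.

u = 10, v = -6

9 and 13 are coprime, so 9u + 13v ranges over all of ℤ.
Euclidean algorithm: 13 = 1·9 + 4, 9 = 2·4 + 1, 4 = 4·1 + 0.
Working back up the chain: 1 = 9 − 2·4 = 9 − 2·(13 − 1·9) = −2·13 + 3·9. So 9·3 + 13·(-2) = 1.
Multiplying through by 12: u = 3·12 = 36, v = (-2)·12 = -24 is a solution.
Subtracting 2·13 from u and adding 2·9 to v gives the tidier solution (10, -6).
Check: 9·10 + 13·(-6) = 90 − 78 = 12. ✓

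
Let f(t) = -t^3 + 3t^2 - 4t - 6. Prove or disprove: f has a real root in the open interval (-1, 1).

f(-1) = 2 and f(1) = -8, which have opposite signs.
Since f is a polynomial it is continuous on [-1, 1].
By the Intermediate Value Theorem f must vanish at some point of (-1, 1).

Such a root exists.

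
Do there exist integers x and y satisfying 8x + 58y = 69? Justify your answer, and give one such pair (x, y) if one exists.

No, no such integers exist.

Any value of 8x + 58y is a multiple of gcd(8, 58) = 2.
But 69 is not a multiple of 2 (it leaves remainder 1).
Hence no integers x, y satisfy the equation.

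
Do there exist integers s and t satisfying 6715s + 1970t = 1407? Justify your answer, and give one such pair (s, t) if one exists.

Both 6715 and 1970 are divisible by gcd(6715, 1970) = 5, hence so is any combination 6715s + 1970t.
But 1407 is not a multiple of 5 (it leaves remainder 2).
Hence no integers s, t satisfy the equation.

No, no such integers exist.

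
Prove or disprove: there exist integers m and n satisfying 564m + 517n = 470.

m = 10, n = -10

gcd(564, 517) = 47, and 47 divides 470, so integer solutions exist.
Dividing through by 47 reduces the equation to 12m + 11n = 10.
Dividing repeatedly: 12 = 1·11 + 1, 11 = 11·1 + 0.
Working back up the chain: 1 = 12 − 1·11. So 12·1 + 11·(-1) = 1.
Times 10: 12·10 + 11·(-10) = 10, so (10, -10) solves it.
Check: 564·10 + 517·(-10) = 5640 − 5170 = 470. ✓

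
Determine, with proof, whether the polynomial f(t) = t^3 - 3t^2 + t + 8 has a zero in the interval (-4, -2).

No such root exists.

The endpoint values f(-4) = -108 and f(-2) = -14 are both negative. Claim: f(t) < 0 for every t in (-4, -2).
Shift to the endpoint -2: with t = -2 − u (0 < u < 2), one computes f(-2 − u) = -u^3 - 9u^2 - 25u - 14.
The nonzero coefficients here are all negative, so for u > 0 every term is negative (or zero), and the constant term -14 is strictly negative.
So f is strictly negative on (-4, -2); no root exists in the interval.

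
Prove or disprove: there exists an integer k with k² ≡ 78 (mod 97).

There is no such integer.

97 is prime, so by Euler's criterion 78 is a square mod 97 iff 78^((97−1)/2) = 78^48 ≡ 1 (mod 97).
Squaring successively (mod 97): 78^2 = 6084 ≡ 70; 78^4 ≡ 70² = 4900 ≡ 50; 78^8 ≡ 50² = 2500 ≡ 75; 78^16 ≡ 75² = 5625 ≡ 96; 78^32 ≡ 96² = 9216 ≡ 1.
Since 48 = 32 + 16, 78^48 ≡ 1 · 96; multiplying out mod 97: 1·96 = 96 ≡ 96. Thus 78^48 ≡ 96 ≡ −1 (mod 97).
By Euler's criterion 78 is a quadratic non-residue mod 97: no k satisfies k² ≡ 78 (mod 97).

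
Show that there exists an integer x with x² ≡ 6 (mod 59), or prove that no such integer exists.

There is no such integer.

59 is prime, so by Euler's criterion 6 is a square mod 59 iff 6^((59−1)/2) = 6^29 ≡ 1 (mod 59).
Repeated squaring mod 59: 6^2 = 36 ≡ 36; 6^4 ≡ 36² = 1296 ≡ 57; 6^8 ≡ 57² = 3249 ≡ 4; 6^16 ≡ 4² = 16 ≡ 16.
Since 29 = 16 + 8 + 4 + 1, 6^29 ≡ 16 · 4 · 57 · 6; multiplying out mod 59: 16·4 = 64 ≡ 5, then 5·57 = 285 ≡ 49, then 49·6 = 294 ≡ 58. Thus 6^29 ≡ 58 ≡ −1 (mod 59).
By Euler's criterion 6 is a quadratic non-residue mod 59: no x satisfies x² ≡ 6 (mod 59).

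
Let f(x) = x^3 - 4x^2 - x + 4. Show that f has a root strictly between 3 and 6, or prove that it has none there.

f(3) = -8 and f(6) = 70, which have opposite signs.
f is continuous everywhere (it is a polynomial), in particular on [3, 6].
By the Intermediate Value Theorem, f takes the value 0 somewhere in the open interval.

Yes, f has a root in the interval.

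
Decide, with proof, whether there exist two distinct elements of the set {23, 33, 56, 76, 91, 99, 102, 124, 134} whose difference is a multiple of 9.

Residues mod 9: 23↦5, 33↦6, 56↦2, 76↦4, 91↦1, 99↦0, 102↦3, 124↦7, 134↦8.
These 9 residues are pairwise different, hence no difference of two elements is divisible by 9.

There is no such pair.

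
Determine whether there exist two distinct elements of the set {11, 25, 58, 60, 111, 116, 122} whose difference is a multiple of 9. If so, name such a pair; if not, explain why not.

No, no such pair exists.

Reduce each element modulo 9: 11↦2, 25↦7, 58↦4, 60↦6, 111↦3, 116↦8, 122↦5.
All 7 residues are distinct, so no two elements differ by a multiple of 9.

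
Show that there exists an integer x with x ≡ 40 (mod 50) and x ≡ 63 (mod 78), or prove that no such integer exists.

There is no such integer.

gcd(50, 78) = 2. If x ≡ 40 (mod 50) and x ≡ 63 (mod 78), then x ≡ 40 (mod 2) and x ≡ 63 (mod 2).
But 40 mod 2 = 0 while 63 mod 2 = 1, a contradiction.
Therefore no such x exists.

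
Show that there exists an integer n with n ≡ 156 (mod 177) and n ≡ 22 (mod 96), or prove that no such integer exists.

Both moduli are multiples of 3 = gcd(177, 96), so any solution would satisfy n ≡ 156 and n ≡ 22 modulo 3 simultaneously.
However 156 ≡ 0 and 22 ≡ 1 (mod 3), and 0 ≠ 1.
Hence the system has no solution.

There is no such integer.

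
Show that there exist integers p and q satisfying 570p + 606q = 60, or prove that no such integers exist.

p = 32, q = -30

Since gcd(570, 606) = 6 and 60 = 6·10, Bézout's identity guarantees a solution.
Dividing through by 6 reduces the equation to 95p + 101q = 10.
Dividing repeatedly: 101 = 1·95 + 6, 95 = 15·6 + 5, 6 = 1·5 + 1, 5 = 5·1 + 0.
Back-substituting, 1 = 6 − 1·5 = 6 − (95 − 15·6) = −95 + 16·6 = −95 + 16·(101 − 1·95) = 16·101 − 17·95; that is, 95·(-17) + 101·16 = 1.
Times 10: 95·(-170) + 101·160 = 10, so (-170, 160) solves it.
The general solution is p = -170 + 101k, q = 160 − 95k; taking k = 2 gives the smaller pair p = 32, q = -30.
Indeed 570·32 + 606·(-30) = 18240 − 18180 = 60.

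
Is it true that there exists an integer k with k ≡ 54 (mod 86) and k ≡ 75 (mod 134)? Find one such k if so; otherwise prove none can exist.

Both moduli are multiples of 2 = gcd(86, 134), so any solution would satisfy k ≡ 54 and k ≡ 75 modulo 2 simultaneously.
These are incompatible: 54 − 75 = -21 is not divisible by 2.
Hence the system has no solution.

No such integer exists.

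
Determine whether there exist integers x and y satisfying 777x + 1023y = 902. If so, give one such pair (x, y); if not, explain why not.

gcd(777, 1023) = 3, so every integer of the form 777x + 1023y is a multiple of 3.
But 902 = 3·300 + 2, so 3 ∤ 902.
Therefore 777x + 1023y = 902 has no solution in integers.

No such integers exist.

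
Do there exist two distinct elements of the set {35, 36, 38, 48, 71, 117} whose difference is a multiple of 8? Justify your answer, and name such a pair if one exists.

No such pair exists.

Residues mod 8: 35↦3, 36↦4, 38↦6, 48↦0, 71↦7, 117↦5.
These 6 residues are pairwise different, hence no difference of two elements is divisible by 8.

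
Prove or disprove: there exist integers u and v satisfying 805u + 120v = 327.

gcd(805, 120) = 5, so every integer of the form 805u + 120v is a multiple of 5.
But 327 = 5·65 + 2, so 5 ∤ 327.
So the equation is unsolvable over ℤ.

No, no such integers exist.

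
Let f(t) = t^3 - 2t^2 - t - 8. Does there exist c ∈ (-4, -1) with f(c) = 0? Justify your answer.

No such root exists.

f(-4) = -100 and f(-1) = -10, both negative, so a sign-change argument is unavailable; we show f keeps this sign on the whole interval.
Substitute t = -1 − u, where 0 < u < 3 on the interval. Expanding, f(-1 − u) = -u^3 - 5u^2 - 6u - 10.
The nonzero coefficients here are all negative, so for u > 0 every term is negative (or zero), and the constant term -10 is strictly negative.
Therefore f(t) < 0 throughout (-4, -1), and f has no zero there.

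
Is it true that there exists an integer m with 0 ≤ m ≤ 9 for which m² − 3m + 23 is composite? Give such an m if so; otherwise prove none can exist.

m = 2

At m = 2: 2² − 3·2 + 23 = 21 = 3·7, which is composite.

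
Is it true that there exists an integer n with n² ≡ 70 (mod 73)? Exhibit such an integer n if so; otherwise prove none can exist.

Take n = 17. Then 17² = 289 = 3·73 + 70, so 17² ≡ 70 (mod 73).

n = 17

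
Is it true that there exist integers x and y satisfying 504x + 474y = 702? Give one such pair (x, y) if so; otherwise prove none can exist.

Since gcd(504, 474) = 6 and 702 = 6·117, Bézout's identity guarantees a solution.
Dividing through by 6 reduces the equation to 84x + 79y = 117.
Dividing repeatedly: 84 = 1·79 + 5, 79 = 15·5 + 4, 5 = 1·4 + 1, 4 = 4·1 + 0.
Unwinding: 1 = 5 − 1·4 = 5 − (79 − 15·5) = −79 + 16·5 = −79 + 16·(84 − 1·79) = 16·84 − 17·79, i.e. 84·16 + 79·(-17) = 1.
Times 117: 84·1872 + 79·(-1989) = 117, so (1872, -1989) solves it.
The general solution is x = 1872 + 79k, y = -1989 − 84k; taking k = -23 gives the smaller pair x = 55, y = -57.
Indeed 504·55 + 474·(-57) = 27720 − 27018 = 702.

x = 55, y = -57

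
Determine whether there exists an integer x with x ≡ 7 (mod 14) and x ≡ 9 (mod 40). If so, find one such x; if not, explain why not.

The moduli are not coprime: gcd(14, 40) = 2. Compatibility requires 2 ∣ (9 − 7) = 2, which holds, so solutions exist.
List candidates x ≡ 7 (mod 14): 7, 21, 35, 49. Modulo 40 these are 7, 21, 35, 9; 49 gives 9 as required.
Indeed 49 ≡ 7 (mod 14) and 49 ≡ 9 (mod 40).

x = 49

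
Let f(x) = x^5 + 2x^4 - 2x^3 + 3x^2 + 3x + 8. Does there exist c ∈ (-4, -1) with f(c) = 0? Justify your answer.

f(-4) = -340 and f(-1) = 11, which have opposite signs.
f is continuous everywhere (it is a polynomial), in particular on [-4, -1].
By the Intermediate Value Theorem f must vanish at some point of (-4, -1).

Such a root exists.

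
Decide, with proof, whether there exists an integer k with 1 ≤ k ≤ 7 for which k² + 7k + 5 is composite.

At k = 3: 3² + 7·3 + 5 = 35 = 5·7, which is composite.

k = 3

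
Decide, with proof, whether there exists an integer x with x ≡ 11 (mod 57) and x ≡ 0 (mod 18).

gcd(57, 18) = 3. If x ≡ 11 (mod 57) and x ≡ 0 (mod 18), then x ≡ 11 (mod 3) and x ≡ 0 (mod 3).
However 11 ≡ 2 and 0 ≡ 0 (mod 3), and 2 ≠ 0.
Hence the system has no solution.

There is no such integer.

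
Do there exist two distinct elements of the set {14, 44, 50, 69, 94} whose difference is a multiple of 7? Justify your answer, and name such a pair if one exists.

Reduce each element modulo 7: 14↦0, 44↦2, 50↦1, 69↦6, 94↦3.
No residue repeats among the 5 elements, so no pair has difference ≡ 0 (mod 7).

No such pair exists.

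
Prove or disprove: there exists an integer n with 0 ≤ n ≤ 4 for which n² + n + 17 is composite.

The values for n = 0, 1, …, 4 are 17, 19, 23, 29, 37, and each of these is prime.
So no value in the range makes the expression composite.

There is no such integer n in that range.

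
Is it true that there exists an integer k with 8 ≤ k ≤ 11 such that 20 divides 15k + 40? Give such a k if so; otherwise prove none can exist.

k = 8

k = 8 works, since 15·8 + 40 = 160 = 8·20.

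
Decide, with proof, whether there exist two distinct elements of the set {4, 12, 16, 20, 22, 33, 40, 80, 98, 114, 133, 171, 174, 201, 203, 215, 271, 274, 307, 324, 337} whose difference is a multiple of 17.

Yes: 4 and 174.

4 mod 17 = 4 and 174 mod 17 = 4, so 174 − 4 = 170 = 10·17.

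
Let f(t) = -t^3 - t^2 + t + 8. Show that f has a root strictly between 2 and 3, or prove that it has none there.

f(2) = -2 and f(3) = -25, both negative, so a sign-change argument is unavailable; we show f keeps this sign on the whole interval.
Shift to the endpoint 2: with t = 2 + u (0 < u < 1), one computes f(2 + u) = -u^3 - 7u^2 - 15u - 2.
The nonzero coefficients here are all negative, so for u > 0 every term is negative (or zero), and the constant term -2 is strictly negative.
Therefore f(t) < 0 throughout (2, 3), and f has no zero there.

No such root exists.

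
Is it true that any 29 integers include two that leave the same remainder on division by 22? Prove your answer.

Yes.

Partition the integers by their residue mod 22; there are 22 classes.
Placing 29 integers into 22 classes, some class receives at least two — say a and b.
That is, a and b leave the same remainder on division by 22, as claimed.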